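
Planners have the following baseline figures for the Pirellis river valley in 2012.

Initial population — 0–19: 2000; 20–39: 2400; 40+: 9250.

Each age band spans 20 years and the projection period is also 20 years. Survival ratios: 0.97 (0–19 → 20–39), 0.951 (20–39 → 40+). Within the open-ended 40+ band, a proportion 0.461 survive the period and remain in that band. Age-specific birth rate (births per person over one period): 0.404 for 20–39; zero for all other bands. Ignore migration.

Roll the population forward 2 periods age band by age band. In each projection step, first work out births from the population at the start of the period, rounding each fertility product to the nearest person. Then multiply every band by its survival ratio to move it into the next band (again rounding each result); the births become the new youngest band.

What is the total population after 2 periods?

Period 1:
Births: 2400 × 0.404 = 970
20–39: 2000 × 0.97 = 1940
40+: 2400 × 0.951 + 9250 × 0.461 = 2282 + 4264 = 6546
End of period: [970, 1940, 6546]
Period 2:
Births: 1940 × 0.404 = 784
20–39: 970 × 0.97 = 941
40+: 1940 × 0.951 + 6546 × 0.461 = 1845 + 3018 = 4863
End of period: [784, 941, 4863]
Total after period 2: 784 + 941 + 4863 = 6588

6588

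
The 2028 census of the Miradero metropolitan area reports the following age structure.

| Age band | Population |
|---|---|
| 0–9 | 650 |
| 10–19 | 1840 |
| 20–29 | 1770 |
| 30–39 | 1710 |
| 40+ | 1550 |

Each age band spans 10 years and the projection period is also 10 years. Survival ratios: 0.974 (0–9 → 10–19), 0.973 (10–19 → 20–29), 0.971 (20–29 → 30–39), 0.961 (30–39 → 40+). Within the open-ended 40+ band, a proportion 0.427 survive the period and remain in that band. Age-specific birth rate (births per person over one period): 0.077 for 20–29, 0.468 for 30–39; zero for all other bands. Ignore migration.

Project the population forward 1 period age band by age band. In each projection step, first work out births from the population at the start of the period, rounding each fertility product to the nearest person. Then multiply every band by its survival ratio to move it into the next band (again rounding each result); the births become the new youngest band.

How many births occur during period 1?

Numbering the bands 1..5 from youngest to oldest:
After projecting period 1:
Births: 1770 × 0.077 = 136, 1710 × 0.468 = 800 — total 936
Band 2: 650 × 0.974 = 633
Band 3: 1840 × 0.973 = 1790
Band 4: 1770 × 0.971 = 1719
Band 5: 1710 × 0.961 + 1550 × 0.427 = 1643 + 662 = 2305
Population now: 0–9=936, 10–19=633, 20–29=1790, 30–39=1719, 40+=2305

936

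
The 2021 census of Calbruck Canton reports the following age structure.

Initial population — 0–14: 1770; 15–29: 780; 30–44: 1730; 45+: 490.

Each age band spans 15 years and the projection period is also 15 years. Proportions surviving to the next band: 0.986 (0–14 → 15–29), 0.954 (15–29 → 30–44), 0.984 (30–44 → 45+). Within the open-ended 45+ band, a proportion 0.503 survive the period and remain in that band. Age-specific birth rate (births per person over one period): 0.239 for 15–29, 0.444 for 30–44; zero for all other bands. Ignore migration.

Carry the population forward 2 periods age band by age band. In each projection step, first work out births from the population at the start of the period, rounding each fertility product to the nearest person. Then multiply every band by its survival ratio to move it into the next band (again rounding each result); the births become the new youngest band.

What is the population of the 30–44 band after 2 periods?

1665

After projecting period 1:
Births: 780 × 0.239 = 186  |  1730 × 0.444 = 768 → total 954
15–29: 1770 × 0.986 = 1745
30–44: 780 × 0.954 = 744
45+: 1730 × 0.984 + 490 × 0.503 = 1702 + 246 = 1948
→ [954, 1745, 744, 1948]
After projecting period 2:
Births: 1745 × 0.239 = 417  |  744 × 0.444 = 330 → total 747
15–29: 954 × 0.986 = 941
30–44: 1745 × 0.954 = 1665
45+: 744 × 0.984 + 1948 × 0.503 = 732 + 980 = 1712
→ [747, 941, 1665, 1712]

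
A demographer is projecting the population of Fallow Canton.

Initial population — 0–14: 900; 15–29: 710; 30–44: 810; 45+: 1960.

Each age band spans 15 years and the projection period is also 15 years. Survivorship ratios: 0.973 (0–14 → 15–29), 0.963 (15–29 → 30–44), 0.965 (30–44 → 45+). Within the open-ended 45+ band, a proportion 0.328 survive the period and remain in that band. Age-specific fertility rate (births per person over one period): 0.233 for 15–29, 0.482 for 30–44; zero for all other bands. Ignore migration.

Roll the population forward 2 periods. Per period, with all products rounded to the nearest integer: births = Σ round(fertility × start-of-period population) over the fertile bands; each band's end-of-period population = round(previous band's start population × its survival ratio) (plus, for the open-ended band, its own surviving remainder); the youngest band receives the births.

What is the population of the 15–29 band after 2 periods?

540

Let band 1 be 0–14 through band 4 = 45+.
Period 1.
Births: 710 * 0.233 = 165, 810 * 0.482 = 390 → 555
Band 2: 900 * 0.973 = 876
Band 3: 710 * 0.963 = 684
Band 4: 810 * 0.965 + 1960 * 0.328 = 782 + 643 = 1425
End of period: [555, 876, 684, 1425]
Period 2.
Births: 876 * 0.233 = 204, 684 * 0.482 = 330 → 534
Band 2: 555 * 0.973 = 540
Band 3: 876 * 0.963 = 844
Band 4: 684 * 0.965 + 1425 * 0.328 = 660 + 467 = 1127
End of period: [534, 540, 844, 1127]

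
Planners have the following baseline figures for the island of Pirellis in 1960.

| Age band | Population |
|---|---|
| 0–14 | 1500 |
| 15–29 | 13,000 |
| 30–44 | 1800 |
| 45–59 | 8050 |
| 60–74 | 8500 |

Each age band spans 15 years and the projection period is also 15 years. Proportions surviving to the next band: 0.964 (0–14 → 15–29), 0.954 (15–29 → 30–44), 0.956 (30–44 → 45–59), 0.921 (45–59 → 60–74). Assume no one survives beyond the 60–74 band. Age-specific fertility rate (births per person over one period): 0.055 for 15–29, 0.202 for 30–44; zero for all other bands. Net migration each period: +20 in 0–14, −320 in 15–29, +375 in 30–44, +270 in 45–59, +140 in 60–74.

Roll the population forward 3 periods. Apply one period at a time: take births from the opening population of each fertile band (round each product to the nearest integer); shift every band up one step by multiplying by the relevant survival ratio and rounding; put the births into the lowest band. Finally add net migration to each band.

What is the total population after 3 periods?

16975

After projecting period 1:
Births: 13000 × 0.055 = 715 ; 1800 × 0.202 = 364 → total 1079
15–29: 1500 × 0.964 = 1446
30–44: 13000 × 0.954 = 12402
45–59: 1800 × 0.956 = 1721
60–74: 8050 × 0.921 = 7414
Net migration: 0–14 + 20 → 1099; 15–29 − 320 → 1126; 30–44 + 375 → 12777; 45–59 + 270 → 1991; 60–74 + 140 → 7554
→ [1099, 1126, 12777, 1991, 7554]
After projecting period 2:
Births: 1126 × 0.055 = 62 ; 12777 × 0.202 = 2581 → total 2643
15–29: 1099 × 0.964 = 1059
30–44: 1126 × 0.954 = 1074
45–59: 12777 × 0.956 = 12215
60–74: 1991 × 0.921 = 1834
Net migration: 0–14 + 20 → 2663; 15–29 − 320 → 739; 30–44 + 375 → 1449; 45–59 + 270 → 12485; 60–74 + 140 → 1974
→ [2663, 739, 1449, 12485, 1974]
After projecting period 3:
Births: 739 × 0.055 = 41 ; 1449 × 0.202 = 293 → total 334
15–29: 2663 × 0.964 = 2567
30–44: 739 × 0.954 = 705
45–59: 1449 × 0.956 = 1385
60–74: 12485 × 0.921 = 11499
Net migration: 0–14 + 20 → 354; 15–29 − 320 → 2247; 30–44 + 375 → 1080; 45–59 + 270 → 1655; 60–74 + 140 → 11639
→ [354, 2247, 1080, 1655, 11639]
Total after period 3: 354 + 2247 + 1080 + 1655 + 11639 = 16975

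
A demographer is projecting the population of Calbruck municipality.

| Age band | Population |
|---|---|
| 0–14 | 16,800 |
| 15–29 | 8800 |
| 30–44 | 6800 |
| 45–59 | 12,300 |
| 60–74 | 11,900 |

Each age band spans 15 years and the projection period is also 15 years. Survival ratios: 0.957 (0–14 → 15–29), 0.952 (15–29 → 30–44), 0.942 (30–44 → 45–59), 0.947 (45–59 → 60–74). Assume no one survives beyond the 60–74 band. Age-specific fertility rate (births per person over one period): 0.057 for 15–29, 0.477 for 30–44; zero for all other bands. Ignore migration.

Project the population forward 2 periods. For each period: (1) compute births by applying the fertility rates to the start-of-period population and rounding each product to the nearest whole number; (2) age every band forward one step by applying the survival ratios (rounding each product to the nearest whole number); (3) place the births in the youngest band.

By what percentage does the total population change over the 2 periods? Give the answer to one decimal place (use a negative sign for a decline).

-33.3

Let group 1 be 0–14 through group 5 = 60–74.
Period 1.
Births: 8800 × 0.057 = 502  |  6800 × 0.477 = 3244 — total 3746
Group 2: 16800 × 0.957 = 16078
Group 3: 8800 × 0.952 = 8378
Group 4: 6800 × 0.942 = 6406
Group 5: 12300 × 0.947 = 11648
Population now: 0–14=3746, 15–29=16078, 30–44=8378, 45–59=6406, 60–74=11648
Period 2.
Births: 16078 × 0.057 = 916  |  8378 × 0.477 = 3996 — total 4912
Group 2: 3746 × 0.957 = 3585
Group 3: 16078 × 0.952 = 15306
Group 4: 8378 × 0.942 = 7892
Group 5: 6406 × 0.947 = 6066
Population now: 0–14=4912, 15–29=3585, 30–44=15306, 45–59=7892, 60–74=6066
Total: 56600 → 37761; change = -18839; percentage change = -33.3%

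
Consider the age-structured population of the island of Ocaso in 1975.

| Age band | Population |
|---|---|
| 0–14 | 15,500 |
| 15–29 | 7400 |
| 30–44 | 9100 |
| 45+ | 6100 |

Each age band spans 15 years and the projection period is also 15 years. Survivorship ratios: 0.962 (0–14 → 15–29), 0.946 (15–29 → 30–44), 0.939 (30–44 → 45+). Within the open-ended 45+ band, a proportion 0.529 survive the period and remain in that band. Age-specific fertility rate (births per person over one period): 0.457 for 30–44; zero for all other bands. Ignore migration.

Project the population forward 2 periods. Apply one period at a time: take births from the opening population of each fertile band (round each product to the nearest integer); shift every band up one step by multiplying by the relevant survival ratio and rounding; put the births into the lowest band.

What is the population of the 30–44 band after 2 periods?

After projecting period 1:
Births: 9100 * 0.457 = 4159
15–29: 15500 * 0.962 = 14911
30–44: 7400 * 0.946 = 7000
45+: 9100 * 0.939 + 6100 * 0.529 = 8545 + 3227 = 11772
Population now: 0–14=4159, 15–29=14911, 30–44=7000, 45+=11772
After projecting period 2:
Births: 7000 * 0.457 = 3199
15–29: 4159 * 0.962 = 4001
30–44: 14911 * 0.946 = 14106
45+: 7000 * 0.939 + 11772 * 0.529 = 6573 + 6227 = 12800
Population now: 0–14=3199, 15–29=4001, 30–44=14106, 45+=12800

14106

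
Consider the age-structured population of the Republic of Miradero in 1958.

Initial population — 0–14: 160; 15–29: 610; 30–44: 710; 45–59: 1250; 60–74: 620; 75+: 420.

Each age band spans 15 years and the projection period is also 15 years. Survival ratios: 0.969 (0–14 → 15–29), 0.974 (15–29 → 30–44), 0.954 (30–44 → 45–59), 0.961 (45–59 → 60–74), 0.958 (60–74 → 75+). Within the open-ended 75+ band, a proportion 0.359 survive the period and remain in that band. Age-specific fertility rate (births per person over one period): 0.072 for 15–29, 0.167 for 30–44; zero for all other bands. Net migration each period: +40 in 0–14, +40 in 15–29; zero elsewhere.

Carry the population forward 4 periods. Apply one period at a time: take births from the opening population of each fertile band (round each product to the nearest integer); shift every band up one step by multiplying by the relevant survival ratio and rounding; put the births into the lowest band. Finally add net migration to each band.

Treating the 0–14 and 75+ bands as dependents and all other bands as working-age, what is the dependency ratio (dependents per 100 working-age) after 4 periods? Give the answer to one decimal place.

145.4

Period 1:
Births: 610 × 0.072 = 44 ; 710 × 0.167 = 119 → 163
15–29: 160 × 0.969 = 155
30–44: 610 × 0.974 = 594
45–59: 710 × 0.954 = 677
60–74: 1250 × 0.961 = 1201
75+: 620 × 0.958 + 420 × 0.359 = 594 + 151 = 745
Net migration: 0–14 + 40 → 203; 15–29 + 40 → 195
→ [203, 195, 594, 677, 1201, 745]
Period 2:
Births: 195 × 0.072 = 14 ; 594 × 0.167 = 99 → 113
15–29: 203 × 0.969 = 197
30–44: 195 × 0.974 = 190
45–59: 594 × 0.954 = 567
60–74: 677 × 0.961 = 651
75+: 1201 × 0.958 + 745 × 0.359 = 1151 + 267 = 1418
Net migration: 0–14 + 40 → 153; 15–29 + 40 → 237
→ [153, 237, 190, 567, 651, 1418]
Period 3:
Births: 237 × 0.072 = 17 ; 190 × 0.167 = 32 → 49
15–29: 153 × 0.969 = 148
30–44: 237 × 0.974 = 231
45–59: 190 × 0.954 = 181
60–74: 567 × 0.961 = 545
75+: 651 × 0.958 + 1418 × 0.359 = 624 + 509 = 1133
Net migration: 0–14 + 40 → 89; 15–29 + 40 → 188
→ [89, 188, 231, 181, 545, 1133]
Period 4:
Births: 188 × 0.072 = 14 ; 231 × 0.167 = 39 → 53
15–29: 89 × 0.969 = 86
30–44: 188 × 0.974 = 183
45–59: 231 × 0.954 = 220
60–74: 181 × 0.961 = 174
75+: 545 × 0.958 + 1133 × 0.359 = 522 + 407 = 929
Net migration: 0–14 + 40 → 93; 15–29 + 40 → 126
→ [93, 126, 183, 220, 174, 929]
Dependents (band 0–14 + band 75+) = 93 + 929 = 1022; working-age = 703; ratio = 1022/703 × 100 = 145.4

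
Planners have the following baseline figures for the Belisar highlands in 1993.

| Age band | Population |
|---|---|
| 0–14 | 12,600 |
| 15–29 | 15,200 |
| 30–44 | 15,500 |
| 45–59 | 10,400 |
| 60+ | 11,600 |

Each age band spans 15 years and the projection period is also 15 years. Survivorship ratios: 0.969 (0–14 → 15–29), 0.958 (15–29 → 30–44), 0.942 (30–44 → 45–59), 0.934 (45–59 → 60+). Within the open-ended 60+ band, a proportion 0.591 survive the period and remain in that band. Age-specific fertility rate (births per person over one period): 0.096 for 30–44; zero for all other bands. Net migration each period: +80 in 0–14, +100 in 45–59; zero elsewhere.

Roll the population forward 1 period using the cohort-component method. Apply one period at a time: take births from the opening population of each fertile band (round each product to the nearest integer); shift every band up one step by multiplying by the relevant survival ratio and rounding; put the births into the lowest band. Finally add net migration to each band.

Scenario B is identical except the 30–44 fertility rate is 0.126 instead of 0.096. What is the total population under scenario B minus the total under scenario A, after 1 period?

465

Let group 1 be 0–14 through group 5 = 60+.
[period 1]
Births: 15500 * 0.096 = 1488
Group 2: 12600 * 0.969 = 12209
Group 3: 15200 * 0.958 = 14562
Group 4: 15500 * 0.942 = 14601
Group 5: 10400 * 0.934 + 11600 * 0.591 = 9714 + 6856 = 16570
Net migration: Group 1 + 80 → 1568; Group 4 + 100 → 14701
→ [1568, 12209, 14562, 14701, 16570]
Scenario A total after 1 period: 59610
Scenario B projection —
[period 1]
Births: 15500 * 0.126 = 1953
Group 2: 12600 * 0.969 = 12209
Group 3: 15200 * 0.958 = 14562
Group 4: 15500 * 0.942 = 14601
Group 5: 10400 * 0.934 + 11600 * 0.591 = 9714 + 6856 = 16570
Net migration: Group 1 + 80 → 2033; Group 4 + 100 → 14701
→ [2033, 12209, 14562, 14701, 16570]
Scenario B total after 1 period: 60075
Difference B − A = 60075 − 59610 = 465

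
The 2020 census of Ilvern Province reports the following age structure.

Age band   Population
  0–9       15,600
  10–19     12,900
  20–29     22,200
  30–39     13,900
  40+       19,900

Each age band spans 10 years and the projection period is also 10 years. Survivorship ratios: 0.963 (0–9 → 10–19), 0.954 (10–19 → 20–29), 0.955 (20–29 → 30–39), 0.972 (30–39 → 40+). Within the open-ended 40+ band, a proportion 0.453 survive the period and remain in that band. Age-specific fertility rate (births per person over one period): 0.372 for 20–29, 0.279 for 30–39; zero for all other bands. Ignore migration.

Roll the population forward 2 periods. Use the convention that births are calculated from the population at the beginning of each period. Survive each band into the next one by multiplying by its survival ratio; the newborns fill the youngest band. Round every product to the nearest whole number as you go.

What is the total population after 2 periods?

79076

Call the groups 1 to 5, youngest first.
— Period 1 —
Births: 22200 × 0.372 = 8258  |  13900 × 0.279 = 3878 ⇒ total 12136
Group 2: 15600 × 0.963 = 15023
Group 3: 12900 × 0.954 = 12307
Group 4: 22200 × 0.955 = 21201
Group 5: 13900 × 0.972 + 19900 × 0.453 = 13511 + 9015 = 22526
Giving 12136 / 15023 / 12307 / 21201 / 22526.
— Period 2 —
Births: 12307 × 0.372 = 4578  |  21201 × 0.279 = 5915 ⇒ total 10493
Group 2: 12136 × 0.963 = 11687
Group 3: 15023 × 0.954 = 14332
Group 4: 12307 × 0.955 = 11753
Group 5: 21201 × 0.972 + 22526 × 0.453 = 20607 + 10204 = 30811
Giving 10493 / 11687 / 14332 / 11753 / 30811.
Total after period 2: 10493 + 11687 + 14332 + 11753 + 30811 = 79076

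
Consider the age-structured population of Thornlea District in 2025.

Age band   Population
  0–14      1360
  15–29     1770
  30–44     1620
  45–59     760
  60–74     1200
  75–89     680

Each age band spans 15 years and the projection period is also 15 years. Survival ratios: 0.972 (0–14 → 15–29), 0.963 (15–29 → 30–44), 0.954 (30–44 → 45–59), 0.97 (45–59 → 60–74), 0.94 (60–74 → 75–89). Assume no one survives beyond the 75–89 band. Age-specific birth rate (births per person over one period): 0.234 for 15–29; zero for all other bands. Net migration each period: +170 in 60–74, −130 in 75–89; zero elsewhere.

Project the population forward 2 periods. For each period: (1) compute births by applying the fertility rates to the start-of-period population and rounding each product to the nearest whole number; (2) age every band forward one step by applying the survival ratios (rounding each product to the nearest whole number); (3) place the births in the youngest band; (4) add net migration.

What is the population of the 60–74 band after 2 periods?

1669

Numbering the bands 1..6 from youngest to oldest:
After projecting period 1:
Births: 1770 * 0.234 = 414
Band 2: 1360 * 0.972 = 1322
Band 3: 1770 * 0.963 = 1705
Band 4: 1620 * 0.954 = 1545
Band 5: 760 * 0.97 = 737
Band 6: 1200 * 0.94 = 1128
Net migration: Band 5 + 170 → 907; Band 6 − 130 → 998
End of period: [414, 1322, 1705, 1545, 907, 998]
After projecting period 2:
Births: 1322 * 0.234 = 309
Band 2: 414 * 0.972 = 402
Band 3: 1322 * 0.963 = 1273
Band 4: 1705 * 0.954 = 1627
Band 5: 1545 * 0.97 = 1499
Band 6: 907 * 0.94 = 853
Net migration: Band 5 + 170 → 1669; Band 6 − 130 → 723
End of period: [309, 402, 1273, 1627, 1669, 723]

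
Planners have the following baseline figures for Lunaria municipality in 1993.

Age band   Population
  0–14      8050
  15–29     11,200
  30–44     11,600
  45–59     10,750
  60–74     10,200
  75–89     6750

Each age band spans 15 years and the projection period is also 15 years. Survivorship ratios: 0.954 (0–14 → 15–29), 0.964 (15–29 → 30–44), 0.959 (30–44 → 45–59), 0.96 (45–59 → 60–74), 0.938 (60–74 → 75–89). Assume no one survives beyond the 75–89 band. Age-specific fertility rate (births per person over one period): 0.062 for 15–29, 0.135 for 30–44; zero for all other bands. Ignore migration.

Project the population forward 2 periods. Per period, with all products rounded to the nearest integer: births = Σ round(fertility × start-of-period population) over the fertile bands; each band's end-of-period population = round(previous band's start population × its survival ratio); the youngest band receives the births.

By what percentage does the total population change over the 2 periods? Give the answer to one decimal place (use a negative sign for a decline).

-27.9

[period 1]
Births: 11200 × 0.062 = 694, 11600 × 0.135 = 1566 → 2260
15–29: 8050 × 0.954 = 7680
30–44: 11200 × 0.964 = 10797
45–59: 11600 × 0.959 = 11124
60–74: 10750 × 0.96 = 10320
75–89: 10200 × 0.938 = 9568
Giving 2260 / 7680 / 10797 / 11124 / 10320 / 9568.
[period 2]
Births: 7680 × 0.062 = 476, 10797 × 0.135 = 1458 → 1934
15–29: 2260 × 0.954 = 2156
30–44: 7680 × 0.964 = 7404
45–59: 10797 × 0.959 = 10354
60–74: 11124 × 0.96 = 10679
75–89: 10320 × 0.938 = 9680
Giving 1934 / 2156 / 7404 / 10354 / 10679 / 9680.
Total: 58550 → 42207; change = -16343; percentage change = -27.9%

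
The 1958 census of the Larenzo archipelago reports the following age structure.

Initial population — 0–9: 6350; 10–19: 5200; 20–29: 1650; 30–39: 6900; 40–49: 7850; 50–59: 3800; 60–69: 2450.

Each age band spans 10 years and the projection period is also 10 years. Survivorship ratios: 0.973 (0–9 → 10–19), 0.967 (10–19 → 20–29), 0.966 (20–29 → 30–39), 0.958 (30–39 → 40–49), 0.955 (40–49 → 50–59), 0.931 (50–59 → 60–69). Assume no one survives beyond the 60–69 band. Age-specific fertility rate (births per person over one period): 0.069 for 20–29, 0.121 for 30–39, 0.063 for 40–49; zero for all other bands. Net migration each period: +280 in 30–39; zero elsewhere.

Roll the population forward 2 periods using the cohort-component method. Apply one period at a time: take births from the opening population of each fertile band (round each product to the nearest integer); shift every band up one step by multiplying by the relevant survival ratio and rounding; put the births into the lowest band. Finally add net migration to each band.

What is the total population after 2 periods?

28595

[period 1]
Births: 1650 × 0.069 = 114  |  6900 × 0.121 = 835  |  7850 × 0.063 = 495 ⇒ total 1444
10–19: 6350 × 0.973 = 6179
20–29: 5200 × 0.967 = 5028
30–39: 1650 × 0.966 = 1594
40–49: 6900 × 0.958 = 6610
50–59: 7850 × 0.955 = 7497
60–69: 3800 × 0.931 = 3538
Net migration: 30–39 + 280 → 1874
End of period: [1444, 6179, 5028, 1874, 6610, 7497, 3538]
[period 2]
Births: 5028 × 0.069 = 347  |  1874 × 0.121 = 227  |  6610 × 0.063 = 416 ⇒ total 990
10–19: 1444 × 0.973 = 1405
20–29: 6179 × 0.967 = 5975
30–39: 5028 × 0.966 = 4857
40–49: 1874 × 0.958 = 1795
50–59: 6610 × 0.955 = 6313
60–69: 7497 × 0.931 = 6980
Net migration: 30–39 + 280 → 5137
End of period: [990, 1405, 5975, 5137, 1795, 6313, 6980]
Total after period 2: 990 + 1405 + 5975 + 5137 + 1795 + 6313 + 6980 = 28595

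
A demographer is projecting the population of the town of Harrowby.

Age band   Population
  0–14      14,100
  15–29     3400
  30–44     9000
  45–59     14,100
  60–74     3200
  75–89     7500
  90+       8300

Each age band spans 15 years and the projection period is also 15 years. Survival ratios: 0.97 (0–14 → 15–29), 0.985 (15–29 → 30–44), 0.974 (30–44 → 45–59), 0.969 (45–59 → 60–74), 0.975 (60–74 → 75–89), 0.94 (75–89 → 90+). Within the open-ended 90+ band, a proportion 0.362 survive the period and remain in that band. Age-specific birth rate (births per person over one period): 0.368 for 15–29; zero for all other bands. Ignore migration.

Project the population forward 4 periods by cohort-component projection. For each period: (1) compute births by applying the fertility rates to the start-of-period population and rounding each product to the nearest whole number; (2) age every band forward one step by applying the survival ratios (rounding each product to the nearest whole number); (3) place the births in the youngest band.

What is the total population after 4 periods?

Let band 1 be 0–14 through band 7 = 90+.
Period 1:
Births: 3400 * 0.368 = 1251
Band 2: 14100 * 0.97 = 13677
Band 3: 3400 * 0.985 = 3349
Band 4: 9000 * 0.974 = 8766
Band 5: 14100 * 0.969 = 13663
Band 6: 3200 * 0.975 = 3120
Band 7: 7500 * 0.94 + 8300 * 0.362 = 7050 + 3005 = 10055
→ [1251, 13677, 3349, 8766, 13663, 3120, 10055]
Period 2:
Births: 13677 * 0.368 = 5033
Band 2: 1251 * 0.97 = 1213
Band 3: 13677 * 0.985 = 13472
Band 4: 3349 * 0.974 = 3262
Band 5: 8766 * 0.969 = 8494
Band 6: 13663 * 0.975 = 13321
Band 7: 3120 * 0.94 + 10055 * 0.362 = 2933 + 3640 = 6573
→ [5033, 1213, 13472, 3262, 8494, 13321, 6573]
Period 3:
Births: 1213 * 0.368 = 446
Band 2: 5033 * 0.97 = 4882
Band 3: 1213 * 0.985 = 1195
Band 4: 13472 * 0.974 = 13122
Band 5: 3262 * 0.969 = 3161
Band 6: 8494 * 0.975 = 8282
Band 7: 13321 * 0.94 + 6573 * 0.362 = 12522 + 2379 = 14901
→ [446, 4882, 1195, 13122, 3161, 8282, 14901]
Period 4:
Births: 4882 * 0.368 = 1797
Band 2: 446 * 0.97 = 433
Band 3: 4882 * 0.985 = 4809
Band 4: 1195 * 0.974 = 1164
Band 5: 13122 * 0.969 = 12715
Band 6: 3161 * 0.975 = 3082
Band 7: 8282 * 0.94 + 14901 * 0.362 = 7785 + 5394 = 13179
→ [1797, 433, 4809, 1164, 12715, 3082, 13179]
Total after period 4: 1797 + 433 + 4809 + 1164 + 12715 + 3082 + 13179 = 37179

37179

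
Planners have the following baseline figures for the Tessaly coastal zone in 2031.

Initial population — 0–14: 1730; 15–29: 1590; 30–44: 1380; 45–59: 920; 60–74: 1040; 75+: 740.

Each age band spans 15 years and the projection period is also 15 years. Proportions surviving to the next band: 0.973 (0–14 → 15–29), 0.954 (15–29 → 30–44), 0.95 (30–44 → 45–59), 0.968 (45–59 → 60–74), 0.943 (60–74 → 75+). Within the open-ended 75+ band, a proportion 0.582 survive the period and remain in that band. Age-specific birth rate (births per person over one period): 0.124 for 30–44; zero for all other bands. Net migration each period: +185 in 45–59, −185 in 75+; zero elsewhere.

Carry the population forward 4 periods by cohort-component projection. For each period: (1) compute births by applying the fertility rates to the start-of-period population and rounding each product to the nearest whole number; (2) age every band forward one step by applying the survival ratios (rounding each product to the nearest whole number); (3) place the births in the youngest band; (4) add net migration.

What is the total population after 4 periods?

Period 1:
Births: 1380 × 0.124 = 171
15–29: 1730 × 0.973 = 1683
30–44: 1590 × 0.954 = 1517
45–59: 1380 × 0.95 = 1311
60–74: 920 × 0.968 = 891
75+: 1040 × 0.943 + 740 × 0.582 = 981 + 431 = 1412
Net migration: 45–59 + 185 → 1496; 75+ − 185 → 1227
End of period: [171, 1683, 1517, 1496, 891, 1227]
Period 2:
Births: 1517 × 0.124 = 188
15–29: 171 × 0.973 = 166
30–44: 1683 × 0.954 = 1606
45–59: 1517 × 0.95 = 1441
60–74: 1496 × 0.968 = 1448
75+: 891 × 0.943 + 1227 × 0.582 = 840 + 714 = 1554
Net migration: 45–59 + 185 → 1626; 75+ − 185 → 1369
End of period: [188, 166, 1606, 1626, 1448, 1369]
Period 3:
Births: 1606 × 0.124 = 199
15–29: 188 × 0.973 = 183
30–44: 166 × 0.954 = 158
45–59: 1606 × 0.95 = 1526
60–74: 1626 × 0.968 = 1574
75+: 1448 × 0.943 + 1369 × 0.582 = 1365 + 797 = 2162
Net migration: 45–59 + 185 → 1711; 75+ − 185 → 1977
End of period: [199, 183, 158, 1711, 1574, 1977]
Period 4:
Births: 158 × 0.124 = 20
15–29: 199 × 0.973 = 194
30–44: 183 × 0.954 = 175
45–59: 158 × 0.95 = 150
60–74: 1711 × 0.968 = 1656
75+: 1574 × 0.943 + 1977 × 0.582 = 1484 + 1151 = 2635
Net migration: 45–59 + 185 → 335; 75+ − 185 → 2450
End of period: [20, 194, 175, 335, 1656, 2450]
Total after period 4: 20 + 194 + 175 + 335 + 1656 + 2450 = 4830

4830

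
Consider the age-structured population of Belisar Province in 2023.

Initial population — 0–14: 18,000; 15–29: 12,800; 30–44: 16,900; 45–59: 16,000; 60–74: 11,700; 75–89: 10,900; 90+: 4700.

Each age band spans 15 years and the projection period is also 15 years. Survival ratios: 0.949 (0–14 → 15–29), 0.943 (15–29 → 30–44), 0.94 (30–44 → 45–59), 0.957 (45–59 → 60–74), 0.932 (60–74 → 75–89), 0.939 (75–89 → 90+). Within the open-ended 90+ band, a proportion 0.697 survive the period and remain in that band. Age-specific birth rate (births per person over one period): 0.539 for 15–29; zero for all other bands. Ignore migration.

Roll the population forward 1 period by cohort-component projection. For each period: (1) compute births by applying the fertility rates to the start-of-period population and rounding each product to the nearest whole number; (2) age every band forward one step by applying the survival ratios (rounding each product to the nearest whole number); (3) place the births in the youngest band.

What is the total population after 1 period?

After projecting period 1:
Births: 12800 * 0.539 = 6899
15–29: 18000 * 0.949 = 17082
30–44: 12800 * 0.943 = 12070
45–59: 16900 * 0.94 = 15886
60–74: 16000 * 0.957 = 15312
75–89: 11700 * 0.932 = 10904
90+: 10900 * 0.939 + 4700 * 0.697 = 10235 + 3276 = 13511
End of period: [6899, 17082, 12070, 15886, 15312, 10904, 13511]
Total after period 1: 6899 + 17082 + 12070 + 15886 + 15312 + 10904 + 13511 = 91664

91664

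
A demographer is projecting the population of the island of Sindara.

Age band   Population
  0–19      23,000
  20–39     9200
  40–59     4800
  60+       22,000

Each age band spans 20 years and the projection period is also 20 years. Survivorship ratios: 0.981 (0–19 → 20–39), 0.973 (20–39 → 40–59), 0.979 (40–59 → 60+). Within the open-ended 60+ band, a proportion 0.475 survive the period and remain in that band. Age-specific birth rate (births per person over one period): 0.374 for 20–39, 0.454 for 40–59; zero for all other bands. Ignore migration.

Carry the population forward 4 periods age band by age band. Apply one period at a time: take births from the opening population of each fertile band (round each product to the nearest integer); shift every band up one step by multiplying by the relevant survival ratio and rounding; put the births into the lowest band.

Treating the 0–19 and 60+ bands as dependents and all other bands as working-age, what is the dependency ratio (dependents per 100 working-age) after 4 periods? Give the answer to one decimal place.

Let group 1 be 0–19 through group 4 = 60+.
— Period 1 —
Births: 9200 × 0.374 = 3441, 4800 × 0.454 = 2179 — total 5620
Group 2: 23000 × 0.981 = 22563
Group 3: 9200 × 0.973 = 8952
Group 4: 4800 × 0.979 + 22000 × 0.475 = 4699 + 10450 = 15149
End of period: [5620, 22563, 8952, 15149]
— Period 2 —
Births: 22563 × 0.374 = 8439, 8952 × 0.454 = 4064 — total 12503
Group 2: 5620 × 0.981 = 5513
Group 3: 22563 × 0.973 = 21954
Group 4: 8952 × 0.979 + 15149 × 0.475 = 8764 + 7196 = 15960
End of period: [12503, 5513, 21954, 15960]
— Period 3 —
Births: 5513 × 0.374 = 2062, 21954 × 0.454 = 9967 — total 12029
Group 2: 12503 × 0.981 = 12265
Group 3: 5513 × 0.973 = 5364
Group 4: 21954 × 0.979 + 15960 × 0.475 = 21493 + 7581 = 29074
End of period: [12029, 12265, 5364, 29074]
— Period 4 —
Births: 12265 × 0.374 = 4587, 5364 × 0.454 = 2435 — total 7022
Group 2: 12029 × 0.981 = 11800
Group 3: 12265 × 0.973 = 11934
Group 4: 5364 × 0.979 + 29074 × 0.475 = 5251 + 13810 = 19061
End of period: [7022, 11800, 11934, 19061]
Dependents (band 0–19 + band 60+) = 7022 + 19061 = 26083; working-age = 23734; ratio = 26083/23734 × 100 = 109.9

109.9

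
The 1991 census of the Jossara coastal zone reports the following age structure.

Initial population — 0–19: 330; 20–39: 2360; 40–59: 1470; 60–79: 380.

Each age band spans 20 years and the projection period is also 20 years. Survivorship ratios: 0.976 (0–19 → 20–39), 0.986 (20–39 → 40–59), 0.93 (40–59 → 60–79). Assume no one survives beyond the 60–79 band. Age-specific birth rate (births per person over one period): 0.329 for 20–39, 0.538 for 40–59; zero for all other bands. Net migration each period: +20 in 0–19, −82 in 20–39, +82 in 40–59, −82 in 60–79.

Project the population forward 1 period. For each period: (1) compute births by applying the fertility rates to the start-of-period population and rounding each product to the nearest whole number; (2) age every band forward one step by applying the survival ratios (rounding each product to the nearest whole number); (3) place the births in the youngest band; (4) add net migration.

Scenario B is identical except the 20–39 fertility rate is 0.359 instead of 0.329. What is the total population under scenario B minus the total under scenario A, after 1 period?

71

Call the bands 1 to 4, youngest first.
— Period 1 —
Births: 2360 × 0.329 = 776  |  1470 × 0.538 = 791 — total 1567
Band 2: 330 × 0.976 = 322
Band 3: 2360 × 0.986 = 2327
Band 4: 1470 × 0.93 = 1367
Net migration: Band 1 + 20 → 1587; Band 2 − 82 → 240; Band 3 + 82 → 2409; Band 4 − 82 → 1285
End of period: [1587, 240, 2409, 1285]
Scenario A total after 1 period: 5521
Scenario B projection —
— Period 1 —
Births: 2360 × 0.359 = 847  |  1470 × 0.538 = 791 — total 1638
Band 2: 330 × 0.976 = 322
Band 3: 2360 × 0.986 = 2327
Band 4: 1470 × 0.93 = 1367
Net migration: Band 1 + 20 → 1658; Band 2 − 82 → 240; Band 3 + 82 → 2409; Band 4 − 82 → 1285
End of period: [1658, 240, 2409, 1285]
Scenario B total after 1 period: 5592
Difference B − A = 5592 − 5521 = 71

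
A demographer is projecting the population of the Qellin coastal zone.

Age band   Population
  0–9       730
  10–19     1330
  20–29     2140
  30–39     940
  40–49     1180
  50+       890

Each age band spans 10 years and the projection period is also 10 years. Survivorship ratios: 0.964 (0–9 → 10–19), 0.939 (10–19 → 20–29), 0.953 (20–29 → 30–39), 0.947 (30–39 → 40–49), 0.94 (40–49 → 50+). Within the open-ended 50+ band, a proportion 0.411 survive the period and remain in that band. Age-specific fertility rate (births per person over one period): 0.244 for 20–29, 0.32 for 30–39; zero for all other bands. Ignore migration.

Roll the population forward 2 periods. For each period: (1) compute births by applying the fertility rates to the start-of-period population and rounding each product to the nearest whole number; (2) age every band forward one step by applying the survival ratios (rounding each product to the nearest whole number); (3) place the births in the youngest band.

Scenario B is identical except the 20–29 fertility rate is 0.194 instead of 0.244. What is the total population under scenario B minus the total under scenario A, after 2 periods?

Let group 1 be 0–9 through group 6 = 50+.
After projecting period 1:
Births: 2140 × 0.244 = 522  |  940 × 0.32 = 301 — total 823
Group 2: 730 × 0.964 = 704
Group 3: 1330 × 0.939 = 1249
Group 4: 2140 × 0.953 = 2039
Group 5: 940 × 0.947 = 890
Group 6: 1180 × 0.94 + 890 × 0.411 = 1109 + 366 = 1475
Population now: 0–9=823, 10–19=704, 20–29=1249, 30–39=2039, 40–49=890, 50+=1475
After projecting period 2:
Births: 1249 × 0.244 = 305  |  2039 × 0.32 = 652 — total 957
Group 2: 823 × 0.964 = 793
Group 3: 704 × 0.939 = 661
Group 4: 1249 × 0.953 = 1190
Group 5: 2039 × 0.947 = 1931
Group 6: 890 × 0.94 + 1475 × 0.411 = 837 + 606 = 1443
Population now: 0–9=957, 10–19=793, 20–29=661, 30–39=1190, 40–49=1931, 50+=1443
Scenario A total after 2 periods: 6975
Scenario B projection —
After projecting period 1:
Births: 2140 × 0.194 = 415  |  940 × 0.32 = 301 — total 716
Group 2: 730 × 0.964 = 704
Group 3: 1330 × 0.939 = 1249
Group 4: 2140 × 0.953 = 2039
Group 5: 940 × 0.947 = 890
Group 6: 1180 × 0.94 + 890 × 0.411 = 1109 + 366 = 1475
Population now: 0–9=716, 10–19=704, 20–29=1249, 30–39=2039, 40–49=890, 50+=1475
After projecting period 2:
Births: 1249 × 0.194 = 242  |  2039 × 0.32 = 652 — total 894
Group 2: 716 × 0.964 = 690
Group 3: 704 × 0.939 = 661
Group 4: 1249 × 0.953 = 1190
Group 5: 2039 × 0.947 = 1931
Group 6: 890 × 0.94 + 1475 × 0.411 = 837 + 606 = 1443
Population now: 0–9=894, 10–19=690, 20–29=661, 30–39=1190, 40–49=1931, 50+=1443
Scenario B total after 2 periods: 6809
Difference B − A = 6809 − 6975 = -166

-166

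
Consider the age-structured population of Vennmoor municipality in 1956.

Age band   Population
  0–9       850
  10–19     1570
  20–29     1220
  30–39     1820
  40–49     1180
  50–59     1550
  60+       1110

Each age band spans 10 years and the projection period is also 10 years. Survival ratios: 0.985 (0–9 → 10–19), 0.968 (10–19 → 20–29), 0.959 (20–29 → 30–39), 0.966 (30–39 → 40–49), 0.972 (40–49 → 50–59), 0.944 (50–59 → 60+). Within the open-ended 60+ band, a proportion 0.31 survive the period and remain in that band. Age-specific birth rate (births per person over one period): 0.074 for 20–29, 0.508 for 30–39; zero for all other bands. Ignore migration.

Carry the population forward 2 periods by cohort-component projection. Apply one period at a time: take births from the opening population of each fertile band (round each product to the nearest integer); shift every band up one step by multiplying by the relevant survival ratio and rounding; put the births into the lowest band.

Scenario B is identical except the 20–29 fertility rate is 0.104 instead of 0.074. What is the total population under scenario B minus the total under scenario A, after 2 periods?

[period 1]
Births: 1220 × 0.074 = 90, 1820 × 0.508 = 925 — total 1015
10–19: 850 × 0.985 = 837
20–29: 1570 × 0.968 = 1520
30–39: 1220 × 0.959 = 1170
40–49: 1820 × 0.966 = 1758
50–59: 1180 × 0.972 = 1147
60+: 1550 × 0.944 + 1110 × 0.31 = 1463 + 344 = 1807
→ [1015, 837, 1520, 1170, 1758, 1147, 1807]
[period 2]
Births: 1520 × 0.074 = 112, 1170 × 0.508 = 594 — total 706
10–19: 1015 × 0.985 = 1000
20–29: 837 × 0.968 = 810
30–39: 1520 × 0.959 = 1458
40–49: 1170 × 0.966 = 1130
50–59: 1758 × 0.972 = 1709
60+: 1147 × 0.944 + 1807 × 0.31 = 1083 + 560 = 1643
→ [706, 1000, 810, 1458, 1130, 1709, 1643]
Scenario A total after 2 periods: 8456
Scenario B projection —
[period 1]
Births: 1220 × 0.104 = 127, 1820 × 0.508 = 925 — total 1052
10–19: 850 × 0.985 = 837
20–29: 1570 × 0.968 = 1520
30–39: 1220 × 0.959 = 1170
40–49: 1820 × 0.966 = 1758
50–59: 1180 × 0.972 = 1147
60+: 1550 × 0.944 + 1110 × 0.31 = 1463 + 344 = 1807
→ [1052, 837, 1520, 1170, 1758, 1147, 1807]
[period 2]
Births: 1520 × 0.104 = 158, 1170 × 0.508 = 594 — total 752
10–19: 1052 × 0.985 = 1036
20–29: 837 × 0.968 = 810
30–39: 1520 × 0.959 = 1458
40–49: 1170 × 0.966 = 1130
50–59: 1758 × 0.972 = 1709
60+: 1147 × 0.944 + 1807 × 0.31 = 1083 + 560 = 1643
→ [752, 1036, 810, 1458, 1130, 1709, 1643]
Scenario B total after 2 periods: 8538
Difference B − A = 8538 − 8456 = 82

82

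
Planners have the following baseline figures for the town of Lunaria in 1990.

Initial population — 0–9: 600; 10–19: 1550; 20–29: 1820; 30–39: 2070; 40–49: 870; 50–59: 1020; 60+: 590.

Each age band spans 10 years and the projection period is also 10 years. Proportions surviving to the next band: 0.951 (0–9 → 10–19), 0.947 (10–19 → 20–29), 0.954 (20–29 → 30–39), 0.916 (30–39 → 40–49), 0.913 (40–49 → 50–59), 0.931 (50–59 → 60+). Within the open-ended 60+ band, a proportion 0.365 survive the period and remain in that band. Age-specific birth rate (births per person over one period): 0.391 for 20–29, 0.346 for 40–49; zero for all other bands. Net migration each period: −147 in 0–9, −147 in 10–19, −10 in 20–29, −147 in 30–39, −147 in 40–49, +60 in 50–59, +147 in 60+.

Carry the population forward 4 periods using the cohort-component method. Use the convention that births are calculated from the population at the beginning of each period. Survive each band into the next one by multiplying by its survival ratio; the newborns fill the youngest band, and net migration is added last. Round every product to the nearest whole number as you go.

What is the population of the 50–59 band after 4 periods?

Call the bands 1 to 7, youngest first.
— Period 1 —
Births: 1820 * 0.391 = 712  |  870 * 0.346 = 301 → 1013
Band 2: 600 * 0.951 = 571
Band 3: 1550 * 0.947 = 1468
Band 4: 1820 * 0.954 = 1736
Band 5: 2070 * 0.916 = 1896
Band 6: 870 * 0.913 = 794
Band 7: 1020 * 0.931 + 590 * 0.365 = 950 + 215 = 1165
Net migration: Band 1 − 147 → 866; Band 2 − 147 → 424; Band 3 − 10 → 1458; Band 4 − 147 → 1589; Band 5 − 147 → 1749; Band 6 + 60 → 854; Band 7 + 147 → 1312
End of period: [866, 424, 1458, 1589, 1749, 854, 1312]
— Period 2 —
Births: 1458 * 0.391 = 570  |  1749 * 0.346 = 605 → 1175
Band 2: 866 * 0.951 = 824
Band 3: 424 * 0.947 = 402
Band 4: 1458 * 0.954 = 1391
Band 5: 1589 * 0.916 = 1456
Band 6: 1749 * 0.913 = 1597
Band 7: 854 * 0.931 + 1312 * 0.365 = 795 + 479 = 1274
Net migration: Band 1 − 147 → 1028; Band 2 − 147 → 677; Band 3 − 10 → 392; Band 4 − 147 → 1244; Band 5 − 147 → 1309; Band 6 + 60 → 1657; Band 7 + 147 → 1421
End of period: [1028, 677, 392, 1244, 1309, 1657, 1421]
— Period 3 —
Births: 392 * 0.391 = 153  |  1309 * 0.346 = 453 → 606
Band 2: 1028 * 0.951 = 978
Band 3: 677 * 0.947 = 641
Band 4: 392 * 0.954 = 374
Band 5: 1244 * 0.916 = 1140
Band 6: 1309 * 0.913 = 1195
Band 7: 1657 * 0.931 + 1421 * 0.365 = 1543 + 519 = 2062
Net migration: Band 1 − 147 → 459; Band 2 − 147 → 831; Band 3 − 10 → 631; Band 4 − 147 → 227; Band 5 − 147 → 993; Band 6 + 60 → 1255; Band 7 + 147 → 2209
End of period: [459, 831, 631, 227, 993, 1255, 2209]
— Period 4 —
Births: 631 * 0.391 = 247  |  993 * 0.346 = 344 → 591
Band 2: 459 * 0.951 = 437
Band 3: 831 * 0.947 = 787
Band 4: 631 * 0.954 = 602
Band 5: 227 * 0.916 = 208
Band 6: 993 * 0.913 = 907
Band 7: 1255 * 0.931 + 2209 * 0.365 = 1168 + 806 = 1974
Net migration: Band 1 − 147 → 444; Band 2 − 147 → 290; Band 3 − 10 → 777; Band 4 − 147 → 455; Band 5 − 147 → 61; Band 6 + 60 → 967; Band 7 + 147 → 2121
End of period: [444, 290, 777, 455, 61, 967, 2121]

967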